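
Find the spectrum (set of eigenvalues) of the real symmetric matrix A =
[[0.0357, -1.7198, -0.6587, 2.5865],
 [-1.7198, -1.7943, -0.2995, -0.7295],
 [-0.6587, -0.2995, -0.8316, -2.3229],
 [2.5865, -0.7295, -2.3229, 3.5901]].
sigma(A) ≈ {-3, -2, 0, 6}

A is real symmetric, so its spectrum consists of real eigenvalues. Expanding the characteristic polynomial of the displayed matrix gives
  det(λ I - A) = p(λ) = λ^4 + (-1)λ^3 + (-24)λ^2 + (-36.0019)λ + (-0.0026).
Solving p(λ) = 0 yields eigenvalues ≈ -3, -2, 0, 6. (A is shown rounded to 4 decimals, so these recover the underlying integer eigenvalues to within that precision.)
Verification: the trace of A = 1 equals the sum of eigenvalues 1, and det(A) ≈ -0.0026 matches the eigenvalue product 0.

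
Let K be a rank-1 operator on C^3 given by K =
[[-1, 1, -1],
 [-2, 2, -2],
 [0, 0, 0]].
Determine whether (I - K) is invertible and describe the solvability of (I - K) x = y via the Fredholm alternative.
(I - K) is singular (det(I - K) = 0, i.e. 1 ∈ sigma(K)). (I - K) x = y is solvable iff y ⊥ ker((I - K)^*) = span{(-1, 1, -1)}, i.e. iff -y_1 + y_2 - y_3 = 0. When solvable, the solutions are x = y + c·(1, 2, 0), c arbitrary (ker(I - K) = span{(1, 2, 0)}, dimension 1).

K has rank 1, so it is an outer product K = u v^T: every row of K is a multiple of one row vector. Reading off the entries, u = (1, 2, 0) and v = (-1, 1, -1) (row i of K equals u_i·v^T). A rank-one matrix u v^T satisfies K u = u (v·u) and kills the (2)-dimensional subspace v^⊥, so its characteristic polynomial is lambda^2 (lambda - v·u) with v·u = tr K = 1. Hence the eigenvalues of I - K are 1 (multiplicity 2) and 1 - (1) = 0, so det(I - K) = 0. (Direct check: I - K =
[[2, -1, 1],
 [2, -1, 2],
 [0, 0, 1]]
has determinant 0.) So 1 is an eigenvalue of K and (I - K) is not invertible. The finite-dimensional Fredholm alternative says: either (I - K) is invertible, or ker(I - K) ≠ {0} and then range(I - K) = ker((I - K)^*)^⊥, with dim ker(I - K) = dim ker((I - K)^*). We are in the second case, so we need both kernels. Kernel of I - K: (I - K) u = u - u (v·u) = u - u = 0, so ker(I - K) = span{u} = span{(1, 2, 0)} (it is exactly 1-dimensional because rank(I - K) = 2). Kernel of the adjoint: K is real, so (I - K)^* = I - K^T = I - v u^T, and (I - v u^T) v = v - v (u·v) = 0; hence ker((I - K)^*) = span{v} = span{(-1, 1, -1)}. Therefore (I - K) x = y is solvable iff <y, v> = 0, i.e. iff -y_1 + y_2 - y_3 = 0. When this holds, K y = u (v·y) = 0, so (I - K) y = y and x = y is a particular solution; the full solution set is the line x = y + c·u = y + c·(1, 2, 0), c ∈ C.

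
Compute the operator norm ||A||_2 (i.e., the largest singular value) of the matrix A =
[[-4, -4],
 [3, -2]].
||A||_2 = sqrt((45 + sqrt(425))/2) ≈ 5.7278 (= sqrt(largest eigenvalue of A^T A))

||A||_2 = sigma_max(A) = sqrt(lambda_max(A^T A)). Form the symmetric matrix M = A^T A =
[[25, 10],
 [10, 20]].
Its characteristic polynomial (trace, determinant of M give the coefficients) is
  p(λ) = det(λ I - M) = λ^2 - 45λ + 400.
For λ^2 - 45λ + 400 the discriminant is 425. It is nonnegative but not a perfect square, so the roots are real and irrational: λ = (45 ± sqrt(425))/2 ≈ 32.8078, 12.1922.
So the eigenvalues of A^T A are ≈ 12.1922, 32.8078 (all ≥ 0, as they must be for A^T A). The largest is λ_max = (45 + sqrt(425))/2 ≈ 32.8078, hence ||A||_2 = sqrt(λ_max) = sqrt((45 + sqrt(425))/2) ≈ 5.7278.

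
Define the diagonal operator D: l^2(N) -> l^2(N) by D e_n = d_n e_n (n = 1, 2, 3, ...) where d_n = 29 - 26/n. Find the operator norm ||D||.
||D|| = 29

For a diagonal operator on l^2 with entries d_n, ||D|| = sup_n |d_n|. Here d_1 = 3, d_2 = 16, ..., and d_n = 29 - 26/n increases monotonically toward 29. All terms lie in [3, 29), so |d_n| = d_n and the supremum is the limit 29, which is not attained by any individual d_n. Hence ||D|| = 29.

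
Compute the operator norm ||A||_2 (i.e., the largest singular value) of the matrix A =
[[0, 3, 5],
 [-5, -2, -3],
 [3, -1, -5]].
||A||_2 ≈ 8.433 (= sqrt(largest eigenvalue of A^T A))

||A||_2 = sigma_max(A) = sqrt(lambda_max(A^T A)). Form the symmetric matrix M = A^T A =
[[34, 7, 0],
 [7, 14, 26],
 [0, 26, 59]].
Its characteristic polynomial (trace, sum of principal 2x2 minors, determinant of M give the coefficients) is
  p(λ) = det(λ I - M) = λ^3 - 107λ^2 + 2583λ - 2209.
No integer candidate from the rational root theorem (±divisors of 2209) is a root, so the roots are irrational. The cubic discriminant is Δ = 7485730000 > 0, so there are three distinct real roots. p(0) = -2209 and p(1) = 268 have opposite signs, so a root lies in (0, 1); Newton's method refines it to λ ≈ 0.8876. p(34) = 1225 and p(35) = -4 have opposite signs, so a root lies in (34, 35); Newton's method refines it to λ ≈ 34.9968. p(71) = -292 and p(72) = 2327 have opposite signs, so a root lies in (71, 72); Newton's method refines it to λ ≈ 71.1157. Check (Vieta): the three roots sum to 107, matching tr M = 107.
So the eigenvalues of A^T A are ≈ 0.8876, 34.9968, 71.1157 (all ≥ 0, as they must be for A^T A). The largest is λ_max ≈ 71.1157, hence ||A||_2 = sqrt(λ_max) ≈ 8.433.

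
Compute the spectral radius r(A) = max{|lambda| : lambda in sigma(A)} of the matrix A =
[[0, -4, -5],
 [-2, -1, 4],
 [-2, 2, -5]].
r(A) ≈ 6.9013

The eigenvalues of A are the roots of its characteristic polynomial. With M = A (coefficients from the trace, the sum of principal 2x2 minors, and det A):
  p(λ) = det(λ I - M) = λ^3 + 6λ^2 - 21λ - 102.
No integer candidate from the rational root theorem (±divisors of 102) is a root, so the roots are irrational. The cubic discriminant is Δ = 91476 > 0, so there are three distinct real roots. p(-7) = -4 and p(-6) = 24 have opposite signs, so a root lies in (-7, -6); Newton's method refines it to λ ≈ -6.9013. p(-4) = 14 and p(-3) = -12 have opposite signs, so a root lies in (-4, -3); Newton's method refines it to λ ≈ -3.4201. p(4) = -26 and p(5) = 68 have opposite signs, so a root lies in (4, 5); Newton's method refines it to λ ≈ 4.3214. Check (Vieta): the three roots sum to -6, matching tr M = -6.
Thus the eigenvalues (to 4 decimals) are -6.9013 (modulus 6.9013); -3.4201 (modulus 3.4201); 4.3214 (modulus 4.3214). The spectral radius is the largest modulus: r(A) ≈ 6.9013. (Cross-check: r(A) ≤ ||A||_2 ≈ 8.1754; equality holds whenever A is normal, though it can also hold for some non-normal A.)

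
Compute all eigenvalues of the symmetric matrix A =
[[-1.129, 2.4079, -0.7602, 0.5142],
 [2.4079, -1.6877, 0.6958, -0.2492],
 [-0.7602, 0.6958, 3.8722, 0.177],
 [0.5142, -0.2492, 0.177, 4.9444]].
sigma(A) ≈ {-4, 1, 4, 5}

A is real symmetric, so its spectrum consists of real eigenvalues. Expanding the characteristic polynomial of the displayed matrix gives
  det(λ I - A) = p(λ) = λ^4 + (-6)λ^3 + (-11)λ^2 + (96)λ + (-80).
Solving p(λ) = 0 yields eigenvalues ≈ -4, 1, 4, 5. (A is shown rounded to 4 decimals, so these recover the underlying integer eigenvalues to within that precision.)
Verification: the trace of A = 6 equals the sum of eigenvalues 6, and det(A) ≈ -79.9993 matches the eigenvalue product -80.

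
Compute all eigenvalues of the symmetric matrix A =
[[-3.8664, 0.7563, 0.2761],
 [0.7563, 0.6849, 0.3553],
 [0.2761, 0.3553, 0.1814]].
sigma(A) ≈ {-4, 0, 1}

A is real symmetric, so its spectrum consists of real eigenvalues. Expanding the characteristic polynomial of the displayed matrix gives
  det(λ I - A) = p(λ) = λ^3 + (3)λ^2 + (-4)λ + (0).
Solving p(λ) = 0 yields eigenvalues ≈ -4, 0, 1. (A is shown rounded to 4 decimals, so these recover the underlying integer eigenvalues to within that precision.)
Verification: the trace of A = -3 equals the sum of eigenvalues -3, and det(A) ≈ 0.0001 matches the eigenvalue product 0.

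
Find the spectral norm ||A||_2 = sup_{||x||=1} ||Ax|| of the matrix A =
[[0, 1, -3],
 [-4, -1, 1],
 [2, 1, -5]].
||A||_2 ≈ 6.7891 (= sqrt(largest eigenvalue of A^T A))

||A||_2 = sigma_max(A) = sqrt(lambda_max(A^T A)). Form the symmetric matrix M = A^T A =
[[20, 6, -14],
 [6, 3, -9],
 [-14, -9, 35]].
Its characteristic polynomial (trace, sum of principal 2x2 minors, determinant of M give the coefficients) is
  p(λ) = det(λ I - M) = λ^3 - 58λ^2 + 552λ - 144.
No integer candidate from the rational root theorem (±divisors of 144) is a root, so the roots are irrational. The cubic discriminant is Δ = 322278912 > 0, so there are three distinct real roots. p(0) = -144 and p(1) = 351 have opposite signs, so a root lies in (0, 1); Newton's method refines it to λ ≈ 0.2684. p(11) = 241 and p(12) = -144 have opposite signs, so a root lies in (11, 12); Newton's method refines it to λ ≈ 11.64. p(46) = -144 and p(47) = 1501 have opposite signs, so a root lies in (46, 47); Newton's method refines it to λ ≈ 46.0916. Check (Vieta): the three roots sum to 58, matching tr M = 58.
So the eigenvalues of A^T A are ≈ 0.2684, 11.64, 46.0916 (all ≥ 0, as they must be for A^T A). The largest is λ_max ≈ 46.0916, hence ||A||_2 = sqrt(λ_max) ≈ 6.7891.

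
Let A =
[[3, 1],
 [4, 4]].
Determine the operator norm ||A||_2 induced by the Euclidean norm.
||A||_2 = sqrt((42 + sqrt(1508))/2) ≈ 6.3574 (= sqrt(largest eigenvalue of A^T A))

||A||_2 = sigma_max(A) = sqrt(lambda_max(A^T A)). Form the symmetric matrix M = A^T A =
[[25, 19],
 [19, 17]].
Its characteristic polynomial (trace, determinant of M give the coefficients) is
  p(λ) = det(λ I - M) = λ^2 - 42λ + 64.
For λ^2 - 42λ + 64 the discriminant is 1508. It is nonnegative but not a perfect square, so the roots are real and irrational: λ = (42 ± sqrt(1508))/2 ≈ 40.4165, 1.5835.
So the eigenvalues of A^T A are ≈ 1.5835, 40.4165 (all ≥ 0, as they must be for A^T A). The largest is λ_max = (42 + sqrt(1508))/2 ≈ 40.4165, hence ||A||_2 = sqrt(λ_max) = sqrt((42 + sqrt(1508))/2) ≈ 6.3574.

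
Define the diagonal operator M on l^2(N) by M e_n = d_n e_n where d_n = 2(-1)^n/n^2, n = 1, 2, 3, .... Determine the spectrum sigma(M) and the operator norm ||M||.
sigma(M) = {2(-1)^n/n^2 : n ≥ 1} ∪ {0}; ||M|| = 2

A bounded diagonal operator on l^2 with diagonal entries d_n has spectrum equal to the closure of {d_n : n ≥ 1}: every d_n is an eigenvalue (with eigenvector e_n), so {d_n} ⊂ sigma(M); the spectrum is closed, so its closure is too; and for lambda not in the closure, (M - lambda I) has bounded inverse (the diagonal entries 1/(d_n - lambda) are bounded). For our sequence d_n = 2(-1)^n/n^2, n = 1, 2, 3, ...:
  - {d_n} = {2(-1)^n/n^2 : n ≥ 1}; the only limit point is 0
  - closure = {2(-1)^n/n^2 : n ≥ 1} ∪ {0}
For the norm: a diagonal operator has ||M|| = sup_n |d_n|. Here |d_n| = 2/n^2 is decreasing, so sup_n |d_n| = |d_1| = 2. So ||M|| = 2.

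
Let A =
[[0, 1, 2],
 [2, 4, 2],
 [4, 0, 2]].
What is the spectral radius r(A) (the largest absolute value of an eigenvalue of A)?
r(A) = (8 + sqrt(8))/2 ≈ 5.4142

The eigenvalues of A are the roots of its characteristic polynomial. With M = A (coefficients from the trace, the sum of principal 2x2 minors, and det A):
  p(λ) = det(λ I - M) = λ^3 - 6λ^2 - 2λ + 28.
By the rational root theorem any rational root is an integer divisor of 28. Testing λ = -2: p(-2) = -8 - 24 + 4 + 28 = 0, so λ = -2 is a root. Dividing out (λ + 2) leaves p(λ) = (λ + 2)(λ^2 - 8λ + 14). For λ^2 - 8λ + 14 the discriminant is 8. It is nonnegative but not a perfect square, so the roots are real and irrational: λ = (8 ± sqrt(8))/2 ≈ 5.4142, 2.5858.
Thus the eigenvalues (to 4 decimals) are 5.4142 (modulus 5.4142); 2.5858 (modulus 2.5858); -2 (modulus 2). The spectral radius is the largest modulus: r(A) = (8 + sqrt(8))/2 ≈ 5.4142. (Cross-check: r(A) ≤ ||A||_2 ≈ 6.0473; equality holds whenever A is normal, though it can also hold for some non-normal A.)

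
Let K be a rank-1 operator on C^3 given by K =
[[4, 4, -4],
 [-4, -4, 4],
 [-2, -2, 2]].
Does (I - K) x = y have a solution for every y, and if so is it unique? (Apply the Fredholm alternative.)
(I - K) is invertible (det(I - K) = -1 ≠ 0), so for every y in C^3 the equation (I - K) x = y has a unique solution.

K has rank 1, so it is an outer product K = u v^T: every row of K is a multiple of one row vector. Reading off the entries, u = (2, -2, -1) and v = (2, 2, -2) (row i of K equals u_i·v^T). A rank-one matrix u v^T satisfies K u = u (v·u) and kills the (2)-dimensional subspace v^⊥, so its characteristic polynomial is lambda^2 (lambda - v·u) with v·u = tr K = 2. Hence the eigenvalues of I - K are 1 (multiplicity 2) and 1 - (2) = -1, so det(I - K) = -1. (Direct check: I - K =
[[-3, -4, 4],
 [4, 5, -4],
 [2, 2, -1]]
has determinant -1.) The finite-dimensional Fredholm alternative says: either (I - K) is invertible, or ker(I - K) ≠ {0} and then range(I - K) = ker((I - K)^*)^⊥, with dim ker(I - K) = dim ker((I - K)^*). Since det(I - K) ≠ 0, 1 is not an eigenvalue of K and ker(I - K) = {0}, so we are in the first case: for every y there is a unique x = (I - K)^(-1) y. Explicitly, by the Sherman–Morrison formula, (I - u v^T)^(-1) = I + u v^T/(1 - v·u), i.e. (I - K)^(-1) = I - K.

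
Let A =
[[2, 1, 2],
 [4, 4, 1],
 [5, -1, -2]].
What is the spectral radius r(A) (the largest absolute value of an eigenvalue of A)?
r(A) ≈ 5.4702

The eigenvalues of A are the roots of its characteristic polynomial. With M = A (coefficients from the trace, the sum of principal 2x2 minors, and det A):
  p(λ) = det(λ I - M) = λ^3 - 4λ^2 - 17λ + 49.
No integer candidate from the rational root theorem (±divisors of 49) is a root, so the roots are irrational. The cubic discriminant is Δ = 31969 > 0, so there are three distinct real roots. p(-4) = -11 and p(-3) = 37 have opposite signs, so a root lies in (-4, -3); Newton's method refines it to λ ≈ -3.817. p(2) = 7 and p(3) = -11 have opposite signs, so a root lies in (2, 3); Newton's method refines it to λ ≈ 2.3468. p(5) = -11 and p(6) = 19 have opposite signs, so a root lies in (5, 6); Newton's method refines it to λ ≈ 5.4702. Check (Vieta): the three roots sum to 4, matching tr M = 4.
Thus the eigenvalues (to 4 decimals) are -3.817 (modulus 3.817); 2.3468 (modulus 2.3468); 5.4702 (modulus 5.4702). The spectral radius is the largest modulus: r(A) ≈ 5.4702. (Cross-check: r(A) ≤ ||A||_2 ≈ 7.0904; equality holds whenever A is normal, though it can also hold for some non-normal A.)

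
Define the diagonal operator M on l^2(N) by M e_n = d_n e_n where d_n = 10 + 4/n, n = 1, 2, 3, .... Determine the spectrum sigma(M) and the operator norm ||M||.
sigma(M) = {10 + 4/n : n ≥ 1} ∪ {10}; ||M|| = 14

A bounded diagonal operator on l^2 with diagonal entries d_n has spectrum equal to the closure of {d_n : n ≥ 1}: every d_n is an eigenvalue (with eigenvector e_n), so {d_n} ⊂ sigma(M); the spectrum is closed, so its closure is too; and for lambda not in the closure, (M - lambda I) has bounded inverse (the diagonal entries 1/(d_n - lambda) are bounded). For our sequence d_n = 10 + 4/n, n = 1, 2, 3, ...:
  - {d_n} = {10 + 4/n : n ≥ 1}; the only limit point is 10
  - closure = {10 + 4/n : n ≥ 1} ∪ {10}
For the norm: a diagonal operator has ||M|| = sup_n |d_n|. Here d_n = 10 + 4/n is positive and decreasing, so sup_n |d_n| = d_1 = 10 + 4 = 14. So ||M|| = 14.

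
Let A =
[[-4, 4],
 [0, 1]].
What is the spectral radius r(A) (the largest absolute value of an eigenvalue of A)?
r(A) = 4

The eigenvalues of A are the roots of its characteristic polynomial. With M = A (coefficients from the trace and determinant):
  p(λ) = det(λ I - M) = λ^2 + 3λ - 4.
For λ^2 + 3λ - 4 the discriminant is 25. It is a perfect square (5^2), so the roots are rational: λ = (-3 ± 5)/2 = 1, -4.
Thus the eigenvalues (to 4 decimals) are 1 (modulus 1); -4 (modulus 4). The spectral radius is the largest modulus: r(A) = 4. (Cross-check: r(A) ≤ ||A||_2 ≈ 5.7016; equality holds whenever A is normal, though it can also hold for some non-normal A.)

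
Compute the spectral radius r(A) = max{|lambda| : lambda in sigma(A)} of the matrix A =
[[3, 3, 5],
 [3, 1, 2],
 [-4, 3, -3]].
r(A) ≈ 4.2331

The eigenvalues of A are the roots of its characteristic polynomial. With M = A (coefficients from the trace, the sum of principal 2x2 minors, and det A):
  p(λ) = det(λ I - M) = λ^3 - λ^2 - 4λ - 41.
No integer candidate from the rational root theorem (±divisors of 41) is a root, so the roots are irrational. The cubic discriminant is Δ = -48231 < 0, so there is one real root and a complex-conjugate pair. p(4) = -9 and p(5) = 39 have opposite signs, so a root lies in (4, 5); Newton's method refines it to λ ≈ 4.2331. Dividing out (λ - (4.2331)) leaves approximately λ^2 + 3.2331λ + 9.6857. For λ^2 + 3.2331λ + 9.6857 the discriminant is -28.2901. It is negative, so the remaining roots are the complex-conjugate pair λ ≈ -1.6165 ± 2.6594i. Their product equals the constant term, so |λ|^2 ≈ 9.6857 and |λ| ≈ 3.1122.
Thus the eigenvalues (to 4 decimals) are 4.2331 (modulus 4.2331); -1.6165 ± 2.6594i (modulus 3.1122). The spectral radius is the largest modulus: r(A) ≈ 4.2331. (Cross-check: r(A) ≤ ||A||_2 ≈ 8.3508; equality holds whenever A is normal, though it can also hold for some non-normal A.)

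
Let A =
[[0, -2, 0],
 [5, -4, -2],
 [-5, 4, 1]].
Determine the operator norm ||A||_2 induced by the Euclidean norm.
||A||_2 ≈ 9.3834 (= sqrt(largest eigenvalue of A^T A))

||A||_2 = sigma_max(A) = sqrt(lambda_max(A^T A)). Form the symmetric matrix M = A^T A =
[[50, -40, -15],
 [-40, 36, 12],
 [-15, 12, 5]].
Its characteristic polynomial (trace, sum of principal 2x2 minors, determinant of M give the coefficients) is
  p(λ) = det(λ I - M) = λ^3 - 91λ^2 + 261λ - 100.
No integer candidate from the rational root theorem (±divisors of 100) is a root, so the roots are irrational. The cubic discriminant is Δ = 234045077 > 0, so there are three distinct real roots. p(0) = -100 and p(1) = 71 have opposite signs, so a root lies in (0, 1); Newton's method refines it to λ ≈ 0.4549. p(2) = 66 and p(3) = -109 have opposite signs, so a root lies in (2, 3); Newton's method refines it to λ ≈ 2.4964. p(88) = -364 and p(89) = 7287 have opposite signs, so a root lies in (88, 89); Newton's method refines it to λ ≈ 88.0486. Check (Vieta): the three roots sum to 91, matching tr M = 91.
So the eigenvalues of A^T A are ≈ 0.4549, 2.4964, 88.0486 (all ≥ 0, as they must be for A^T A). The largest is λ_max ≈ 88.0486, hence ||A||_2 = sqrt(λ_max) ≈ 9.3834.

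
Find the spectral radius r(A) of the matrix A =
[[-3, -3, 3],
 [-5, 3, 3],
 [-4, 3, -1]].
r(A) ≈ 5.461

The eigenvalues of A are the roots of its characteristic polynomial. With M = A (coefficients from the trace, the sum of principal 2x2 minors, and det A):
  p(λ) = det(λ I - M) = λ^3 + λ^2 - 21λ - 78.
No integer candidate from the rational root theorem (±divisors of 78) is a root, so the roots are irrational. The cubic discriminant is Δ = -96987 < 0, so there is one real root and a complex-conjugate pair. p(5) = -33 and p(6) = 48 have opposite signs, so a root lies in (5, 6); Newton's method refines it to λ ≈ 5.461. Dividing out (λ - (5.461)) leaves approximately λ^2 + 6.461λ + 14.2832. For λ^2 + 6.461λ + 14.2832 the discriminant is -15.3886. It is negative, so the remaining roots are the complex-conjugate pair λ ≈ -3.2305 ± 1.9614i. Their product equals the constant term, so |λ|^2 ≈ 14.2832 and |λ| ≈ 3.7793.
Thus the eigenvalues (to 4 decimals) are 5.461 (modulus 5.461); -3.2305 ± 1.9614i (modulus 3.7793). The spectral radius is the largest modulus: r(A) ≈ 5.461. (Cross-check: r(A) ≤ ||A||_2 ≈ 8.1111; equality holds whenever A is normal, though it can also hold for some non-normal A.)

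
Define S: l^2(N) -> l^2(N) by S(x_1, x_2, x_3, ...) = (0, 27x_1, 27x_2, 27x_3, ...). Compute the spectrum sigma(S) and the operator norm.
sigma(S) = closed disk {z in C : |z| ≤ 27}; ||S|| = 27

Note S = 27·U where U is the unit right shift (U x)_k = x_{k-1} (with x_0 := 0); so ||S|| = 27||U|| and sigma(S) = 27·sigma(U). ||S x||^2 = sum_{k≥1} |27x_k|^2 = 729||x||^2, so ||S|| = 27 and sigma(S) ⊂ {|z| ≤ 27}. For any |lambda| < 27, the equation (S - lambda I) x = 0 forces x_1 = 0, then 27x_k = lambda x_{k+1} ⇒ x = 0, so S has no eigenvalues. But (S - lambda I) is not surjective for |lambda| < 27: solving (S - lambda I) x = e_1 would require x_n proportional to (lambda/27)^(-n), which is not in l^2. So every |lambda| < 27 lies in the residual spectrum. The boundary |lambda| = 27 is in the approximate point spectrum (the spectrum is closed). Hence sigma(S) is the closed disk of radius 27.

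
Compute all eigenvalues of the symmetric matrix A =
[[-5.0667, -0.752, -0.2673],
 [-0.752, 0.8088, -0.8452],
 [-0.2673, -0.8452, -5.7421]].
sigma(A) ≈ {-6, -5, 1}

A is real symmetric, so its spectrum consists of real eigenvalues. Expanding the characteristic polynomial of the displayed matrix gives
  det(λ I - A) = p(λ) = λ^3 + (10)λ^2 + (19)λ + (-30).
Solving p(λ) = 0 yields eigenvalues ≈ -6, -5, 1. (A is shown rounded to 4 decimals, so these recover the underlying integer eigenvalues to within that precision.)
Verification: the trace of A = -10 equals the sum of eigenvalues -10, and det(A) ≈ 29.9999 matches the eigenvalue product 30.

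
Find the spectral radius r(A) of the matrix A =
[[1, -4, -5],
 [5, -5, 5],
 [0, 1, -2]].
r(A) ≈ 4.8418

The eigenvalues of A are the roots of its characteristic polynomial. With M = A (coefficients from the trace, the sum of principal 2x2 minors, and det A):
  p(λ) = det(λ I - M) = λ^3 + 6λ^2 + 18λ + 60.
No integer candidate from the rational root theorem (±divisors of 60) is a root, so the roots are irrational. The cubic discriminant is Δ = -44064 < 0, so there is one real root and a complex-conjugate pair. p(-5) = -5 and p(-4) = 20 have opposite signs, so a root lies in (-5, -4); Newton's method refines it to λ ≈ -4.8418. Dividing out (λ - (-4.8418)) leaves approximately λ^2 + 1.1582λ + 12.3921. For λ^2 + 1.1582λ + 12.3921 the discriminant is -48.2271. It is negative, so the remaining roots are the complex-conjugate pair λ ≈ -0.5791 ± 3.4723i. Their product equals the constant term, so |λ|^2 ≈ 12.3921 and |λ| ≈ 3.5202.
Thus the eigenvalues (to 4 decimals) are -4.8418 (modulus 4.8418); -0.5791 ± 3.4723i (modulus 3.5202). The spectral radius is the largest modulus: r(A) ≈ 4.8418. (Cross-check: r(A) ≤ ||A||_2 ≈ 8.8385; equality holds whenever A is normal, though it can also hold for some non-normal A.)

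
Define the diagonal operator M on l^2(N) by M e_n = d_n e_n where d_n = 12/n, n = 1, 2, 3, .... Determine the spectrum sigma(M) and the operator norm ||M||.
sigma(M) = {12/n : n ≥ 1} ∪ {0}; ||M|| = 12

A bounded diagonal operator on l^2 with diagonal entries d_n has spectrum equal to the closure of {d_n : n ≥ 1}: every d_n is an eigenvalue (with eigenvector e_n), so {d_n} ⊂ sigma(M); the spectrum is closed, so its closure is too; and for lambda not in the closure, (M - lambda I) has bounded inverse (the diagonal entries 1/(d_n - lambda) are bounded). For our sequence d_n = 12/n, n = 1, 2, 3, ...:
  - {d_n} = {12/n : n ≥ 1}; the only limit point is 0
  - closure = {12/n : n ≥ 1} ∪ {0}
For the norm: a diagonal operator has ||M|| = sup_n |d_n|. Here d_n = 12/n is positive and decreasing, so sup_n |d_n| = d_1 = 12. So ||M|| = 12.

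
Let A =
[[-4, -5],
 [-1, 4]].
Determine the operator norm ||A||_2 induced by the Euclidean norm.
||A||_2 = 7 (= sqrt(largest eigenvalue of A^T A))

||A||_2 = sigma_max(A) = sqrt(lambda_max(A^T A)). Form the symmetric matrix M = A^T A =
[[17, 16],
 [16, 41]].
Its characteristic polynomial (trace, determinant of M give the coefficients) is
  p(λ) = det(λ I - M) = λ^2 - 58λ + 441.
For λ^2 - 58λ + 441 the discriminant is 1600. It is a perfect square (40^2), so the roots are rational: λ = (58 ± 40)/2 = 49, 9.
So the eigenvalues of A^T A are ≈ 9, 49 (all ≥ 0, as they must be for A^T A). The largest is λ_max = 49, hence ||A||_2 = sqrt(λ_max) = 7.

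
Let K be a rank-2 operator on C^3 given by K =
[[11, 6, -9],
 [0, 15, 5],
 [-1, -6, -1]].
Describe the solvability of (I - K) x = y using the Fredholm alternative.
(I - K) is invertible (det(I - K) = 136 ≠ 0), so for every y in C^3 the equation (I - K) x = y has a unique solution.

K has rank 2 and factors as K = U V^T = u1 v1^T + u2 v2^T with u1 = (-3, -2, 1), v1 = (-3, -3, 2), u2 = (1, -3, 1), v2 = (2, -3, -3) (multiplying out reproduces the displayed K). The nonzero eigenvalues of U V^T coincide with those of the 2 x 2 matrix G = V^T U = [[v1·u1, v1·u2], [v2·u1, v2·u2]] = [[17, 8], [-3, 8]], and by the Sylvester determinant identity det(I_3 - U V^T) = det(I_2 - V^T U) = det([[-16, -8], [3, -7]]) = (-16)(-7) - (-8)(3) = 136. (Direct check: I - K =
[[-10, -6, 9],
 [0, -14, -5],
 [1, 6, 2]]
has determinant 136.) The finite-dimensional Fredholm alternative says: either (I - K) is invertible, or ker(I - K) ≠ {0} and then range(I - K) = ker((I - K)^*)^⊥, with dim ker(I - K) = dim ker((I - K)^*). Since det(I - K) ≠ 0, 1 is not an eigenvalue of K and ker(I - K) = {0}, so we are in the first case: for every y there is a unique x = (I - K)^(-1) y. (Explicitly, by the Woodbury identity, (I - U V^T)^(-1) = I + U (I_2 - G)^(-1) V^T.)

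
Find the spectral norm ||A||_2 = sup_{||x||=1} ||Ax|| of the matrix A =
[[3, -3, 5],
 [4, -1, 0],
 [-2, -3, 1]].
||A||_2 ≈ 7.1148 (= sqrt(largest eigenvalue of A^T A))

||A||_2 = sigma_max(A) = sqrt(lambda_max(A^T A)). Form the symmetric matrix M = A^T A =
[[29, -7, 13],
 [-7, 19, -18],
 [13, -18, 26]].
Its characteristic polynomial (trace, sum of principal 2x2 minors, determinant of M give the coefficients) is
  p(λ) = det(λ I - M) = λ^3 - 74λ^2 + 1257λ - 3721.
No integer candidate from the rational root theorem (±divisors of 3721) is a root, so the roots are irrational. The cubic discriminant is Δ = 532829833 > 0, so there are three distinct real roots. p(3) = -589 and p(4) = 187 have opposite signs, so a root lies in (3, 4); Newton's method refines it to λ ≈ 3.7435. p(19) = 307 and p(20) = -181 have opposite signs, so a root lies in (19, 20); Newton's method refines it to λ ≈ 19.6364. p(50) = -871 and p(51) = 563 have opposite signs, so a root lies in (50, 51); Newton's method refines it to λ ≈ 50.6201. Check (Vieta): the three roots sum to 74, matching tr M = 74.
So the eigenvalues of A^T A are ≈ 3.7435, 19.6364, 50.6201 (all ≥ 0, as they must be for A^T A). The largest is λ_max ≈ 50.6201, hence ||A||_2 = sqrt(λ_max) ≈ 7.1148.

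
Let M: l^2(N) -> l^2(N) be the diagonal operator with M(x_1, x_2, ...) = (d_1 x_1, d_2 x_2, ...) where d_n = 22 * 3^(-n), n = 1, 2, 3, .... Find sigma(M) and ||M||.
sigma(M) = {22 * 3^(-n) : n ≥ 1} ∪ {0}; ||M|| = 22/3

A bounded diagonal operator on l^2 with diagonal entries d_n has spectrum equal to the closure of {d_n : n ≥ 1}: every d_n is an eigenvalue (with eigenvector e_n), so {d_n} ⊂ sigma(M); the spectrum is closed, so its closure is too; and for lambda not in the closure, (M - lambda I) has bounded inverse (the diagonal entries 1/(d_n - lambda) are bounded). For our sequence d_n = 22 * 3^(-n), n = 1, 2, 3, ...:
  - {d_n} = {22 * 3^(-n) : n ≥ 1}; the only limit point is 0
  - closure = {22 * 3^(-n) : n ≥ 1} ∪ {0}
For the norm: a diagonal operator has ||M|| = sup_n |d_n|. Here d_n = 22 * 3^(-n) is positive and decreasing, so sup_n |d_n| = d_1 = 22/3. So ||M|| = 22/3.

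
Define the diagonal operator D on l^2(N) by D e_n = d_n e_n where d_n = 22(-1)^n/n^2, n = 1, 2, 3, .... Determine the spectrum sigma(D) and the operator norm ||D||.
sigma(D) = {22(-1)^n/n^2 : n ≥ 1} ∪ {0}; ||D|| = 22

A bounded diagonal operator on l^2 with diagonal entries d_n has spectrum equal to the closure of {d_n : n ≥ 1}: every d_n is an eigenvalue (with eigenvector e_n), so {d_n} ⊂ sigma(D); the spectrum is closed, so its closure is too; and for lambda not in the closure, (D - lambda I) has bounded inverse (the diagonal entries 1/(d_n - lambda) are bounded). For our sequence d_n = 22(-1)^n/n^2, n = 1, 2, 3, ...:
  - {d_n} = {22(-1)^n/n^2 : n ≥ 1}; the only limit point is 0
  - closure = {22(-1)^n/n^2 : n ≥ 1} ∪ {0}
For the norm: a diagonal operator has ||D|| = sup_n |d_n|. Here |d_n| = 22/n^2 is decreasing, so sup_n |d_n| = |d_1| = 22. So ||D|| = 22.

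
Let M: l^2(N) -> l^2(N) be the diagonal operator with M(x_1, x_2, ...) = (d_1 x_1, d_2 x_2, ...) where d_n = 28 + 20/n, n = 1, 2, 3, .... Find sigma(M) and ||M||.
sigma(M) = {28 + 20/n : n ≥ 1} ∪ {28}; ||M|| = 48

A bounded diagonal operator on l^2 with diagonal entries d_n has spectrum equal to the closure of {d_n : n ≥ 1}: every d_n is an eigenvalue (with eigenvector e_n), so {d_n} ⊂ sigma(M); the spectrum is closed, so its closure is too; and for lambda not in the closure, (M - lambda I) has bounded inverse (the diagonal entries 1/(d_n - lambda) are bounded). For our sequence d_n = 28 + 20/n, n = 1, 2, 3, ...:
  - {d_n} = {28 + 20/n : n ≥ 1}; the only limit point is 28
  - closure = {28 + 20/n : n ≥ 1} ∪ {28}
For the norm: a diagonal operator has ||M|| = sup_n |d_n|. Here d_n = 28 + 20/n is positive and decreasing, so sup_n |d_n| = d_1 = 28 + 20 = 48. So ||M|| = 48.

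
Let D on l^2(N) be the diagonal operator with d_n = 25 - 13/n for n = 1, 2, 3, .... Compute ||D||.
||D|| = 25

For a diagonal operator on l^2 with entries d_n, ||D|| = sup_n |d_n|. Here d_1 = 12, d_2 = 37/2, ..., and d_n = 25 - 13/n increases monotonically toward 25. All terms lie in [12, 25), so |d_n| = d_n and the supremum is the limit 25, which is not attained by any individual d_n. Hence ||D|| = 25.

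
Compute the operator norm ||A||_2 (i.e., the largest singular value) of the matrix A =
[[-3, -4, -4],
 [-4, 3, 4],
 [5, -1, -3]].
||A||_2 ≈ 8.8059 (= sqrt(largest eigenvalue of A^T A))

||A||_2 = sigma_max(A) = sqrt(lambda_max(A^T A)). Form the symmetric matrix M = A^T A =
[[50, -5, -19],
 [-5, 26, 31],
 [-19, 31, 41]].
Its characteristic polynomial (trace, sum of principal 2x2 minors, determinant of M give the coefficients) is
  p(λ) = det(λ I - M) = λ^3 - 117λ^2 + 3069λ - 729.
No integer candidate from the rational root theorem (±divisors of 729) is a root, so the roots are irrational. The cubic discriminant is Δ = 13335812784 > 0, so there are three distinct real roots. p(0) = -729 and p(1) = 2224 have opposite signs, so a root lies in (0, 1); Newton's method refines it to λ ≈ 0.2397. p(39) = 324 and p(40) = -1169 have opposite signs, so a root lies in (39, 40); Newton's method refines it to λ ≈ 39.2169. p(77) = -1576 and p(78) = 1377 have opposite signs, so a root lies in (77, 78); Newton's method refines it to λ ≈ 77.5434. Check (Vieta): the three roots sum to 117, matching tr M = 117.
So the eigenvalues of A^T A are ≈ 0.2397, 39.2169, 77.5434 (all ≥ 0, as they must be for A^T A). The largest is λ_max ≈ 77.5434, hence ||A||_2 = sqrt(λ_max) ≈ 8.8059.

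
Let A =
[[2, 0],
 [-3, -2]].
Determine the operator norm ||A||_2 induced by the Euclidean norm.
||A||_2 = 4 (= sqrt(largest eigenvalue of A^T A))

||A||_2 = sigma_max(A) = sqrt(lambda_max(A^T A)). Form the symmetric matrix M = A^T A =
[[13, 6],
 [6, 4]].
Its characteristic polynomial (trace, determinant of M give the coefficients) is
  p(λ) = det(λ I - M) = λ^2 - 17λ + 16.
For λ^2 - 17λ + 16 the discriminant is 225. It is a perfect square (15^2), so the roots are rational: λ = (17 ± 15)/2 = 16, 1.
So the eigenvalues of A^T A are ≈ 1, 16 (all ≥ 0, as they must be for A^T A). The largest is λ_max = 16, hence ||A||_2 = sqrt(λ_max) = 4.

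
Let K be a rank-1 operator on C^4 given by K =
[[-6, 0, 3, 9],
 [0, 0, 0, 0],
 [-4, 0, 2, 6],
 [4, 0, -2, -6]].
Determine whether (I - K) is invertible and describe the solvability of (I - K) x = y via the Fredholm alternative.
(I - K) is invertible (det(I - K) = 11 ≠ 0), so for every y in C^4 the equation (I - K) x = y has a unique solution.

K has rank 1, so it is an outer product K = u v^T: every row of K is a multiple of one row vector. Reading off the entries, u = (3, 0, 2, -2) and v = (-2, 0, 1, 3) (row i of K equals u_i·v^T). A rank-one matrix u v^T satisfies K u = u (v·u) and kills the (3)-dimensional subspace v^⊥, so its characteristic polynomial is lambda^3 (lambda - v·u) with v·u = tr K = -10. Hence the eigenvalues of I - K are 1 (multiplicity 3) and 1 - (-10) = 11, so det(I - K) = 11. (Direct check: I - K =
[[7, 0, -3, -9],
 [0, 1, 0, 0],
 [4, 0, -1, -6],
 [-4, 0, 2, 7]]
has determinant 11.) The finite-dimensional Fredholm alternative says: either (I - K) is invertible, or ker(I - K) ≠ {0} and then range(I - K) = ker((I - K)^*)^⊥, with dim ker(I - K) = dim ker((I - K)^*). Since det(I - K) ≠ 0, 1 is not an eigenvalue of K and ker(I - K) = {0}, so we are in the first case: for every y there is a unique x = (I - K)^(-1) y. Explicitly, by the Sherman–Morrison formula, (I - u v^T)^(-1) = I + u v^T/(1 - v·u), i.e. (I - K)^(-1) = I + K/(11).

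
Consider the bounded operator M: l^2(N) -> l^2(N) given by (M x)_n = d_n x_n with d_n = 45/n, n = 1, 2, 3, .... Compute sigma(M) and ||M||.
sigma(M) = {45/n : n ≥ 1} ∪ {0}; ||M|| = 45

A bounded diagonal operator on l^2 with diagonal entries d_n has spectrum equal to the closure of {d_n : n ≥ 1}: every d_n is an eigenvalue (with eigenvector e_n), so {d_n} ⊂ sigma(M); the spectrum is closed, so its closure is too; and for lambda not in the closure, (M - lambda I) has bounded inverse (the diagonal entries 1/(d_n - lambda) are bounded). For our sequence d_n = 45/n, n = 1, 2, 3, ...:
  - {d_n} = {45/n : n ≥ 1}; the only limit point is 0
  - closure = {45/n : n ≥ 1} ∪ {0}
For the norm: a diagonal operator has ||M|| = sup_n |d_n|. Here d_n = 45/n is positive and decreasing, so sup_n |d_n| = d_1 = 45. So ||M|| = 45.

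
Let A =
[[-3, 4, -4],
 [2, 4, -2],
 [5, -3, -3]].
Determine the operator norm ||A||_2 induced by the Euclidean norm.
||A||_2 ≈ 7.7535 (= sqrt(largest eigenvalue of A^T A))

||A||_2 = sigma_max(A) = sqrt(lambda_max(A^T A)). Form the symmetric matrix M = A^T A =
[[38, -19, -7],
 [-19, 41, -15],
 [-7, -15, 29]].
Its characteristic polynomial (trace, sum of principal 2x2 minors, determinant of M give the coefficients) is
  p(λ) = det(λ I - M) = λ^3 - 108λ^2 + 3214λ - 20164.
No integer candidate from the rational root theorem (±divisors of 20164) is a root, so the roots are irrational. The cubic discriminant is Δ = 1090700528 > 0, so there are three distinct real roots. p(8) = -852 and p(9) = 743 have opposite signs, so a root lies in (8, 9); Newton's method refines it to λ ≈ 8.5213. p(39) = 233 and p(40) = -404 have opposite signs, so a root lies in (39, 40); Newton's method refines it to λ ≈ 39.362. p(60) = -124 and p(61) = 1003 have opposite signs, so a root lies in (60, 61); Newton's method refines it to λ ≈ 60.1167. Check (Vieta): the three roots sum to 108, matching tr M = 108.
So the eigenvalues of A^T A are ≈ 8.5213, 39.362, 60.1167 (all ≥ 0, as they must be for A^T A). The largest is λ_max ≈ 60.1167, hence ||A||_2 = sqrt(λ_max) ≈ 7.7535.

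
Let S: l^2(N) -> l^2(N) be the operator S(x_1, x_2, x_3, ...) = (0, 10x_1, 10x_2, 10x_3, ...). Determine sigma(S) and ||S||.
sigma(S) = closed disk {z in C : |z| ≤ 10}; ||S|| = 10

Note S = 10·U where U is the unit right shift (U x)_k = x_{k-1} (with x_0 := 0); so ||S|| = 10||U|| and sigma(S) = 10·sigma(U). ||S x||^2 = sum_{k≥1} |10x_k|^2 = 100||x||^2, so ||S|| = 10 and sigma(S) ⊂ {|z| ≤ 10}. For any |lambda| < 10, the equation (S - lambda I) x = 0 forces x_1 = 0, then 10x_k = lambda x_{k+1} ⇒ x = 0, so S has no eigenvalues. But (S - lambda I) is not surjective for |lambda| < 10: solving (S - lambda I) x = e_1 would require x_n proportional to (lambda/10)^(-n), which is not in l^2. So every |lambda| < 10 lies in the residual spectrum. The boundary |lambda| = 10 is in the approximate point spectrum (the spectrum is closed). Hence sigma(S) is the closed disk of radius 10.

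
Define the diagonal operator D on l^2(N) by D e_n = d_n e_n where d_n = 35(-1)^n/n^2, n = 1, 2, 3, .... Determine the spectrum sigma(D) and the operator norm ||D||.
sigma(D) = {35(-1)^n/n^2 : n ≥ 1} ∪ {0}; ||D|| = 35

A bounded diagonal operator on l^2 with diagonal entries d_n has spectrum equal to the closure of {d_n : n ≥ 1}: every d_n is an eigenvalue (with eigenvector e_n), so {d_n} ⊂ sigma(D); the spectrum is closed, so its closure is too; and for lambda not in the closure, (D - lambda I) has bounded inverse (the diagonal entries 1/(d_n - lambda) are bounded). For our sequence d_n = 35(-1)^n/n^2, n = 1, 2, 3, ...:
  - {d_n} = {35(-1)^n/n^2 : n ≥ 1}; the only limit point is 0
  - closure = {35(-1)^n/n^2 : n ≥ 1} ∪ {0}
For the norm: a diagonal operator has ||D|| = sup_n |d_n|. Here |d_n| = 35/n^2 is decreasing, so sup_n |d_n| = |d_1| = 35. So ||D|| = 35.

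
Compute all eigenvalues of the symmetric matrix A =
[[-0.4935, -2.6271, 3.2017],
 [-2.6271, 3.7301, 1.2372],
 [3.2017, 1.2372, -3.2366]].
sigma(A) ≈ {-6, 1, 5}

A is real symmetric, so its spectrum consists of real eigenvalues. Expanding the characteristic polynomial of the displayed matrix gives
  det(λ I - A) = p(λ) = λ^3 + (0)λ^2 + (-31)λ + (29.9982).
Solving p(λ) = 0 yields eigenvalues ≈ -6, 1, 5. (A is shown rounded to 4 decimals, so these recover the underlying integer eigenvalues to within that precision.)
Verification: the trace of A = 0 equals the sum of eigenvalues 0, and det(A) ≈ -29.9982 matches the eigenvalue product -30.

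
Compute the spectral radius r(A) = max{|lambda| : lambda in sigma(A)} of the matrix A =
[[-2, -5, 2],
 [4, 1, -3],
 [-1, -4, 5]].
r(A) ≈ 5.6384

The eigenvalues of A are the roots of its characteristic polynomial. With M = A (coefficients from the trace, the sum of principal 2x2 minors, and det A):
  p(λ) = det(λ I - M) = λ^3 - 4λ^2 + 3λ - 69.
No integer candidate from the rational root theorem (±divisors of 69) is a root, so the roots are irrational. The cubic discriminant is Δ = -131271 < 0, so there is one real root and a complex-conjugate pair. p(5) = -29 and p(6) = 21 have opposite signs, so a root lies in (5, 6); Newton's method refines it to λ ≈ 5.6384. Dividing out (λ - (5.6384)) leaves approximately λ^2 + 1.6384λ + 12.2376. For λ^2 + 1.6384λ + 12.2376 the discriminant is -46.2663. It is negative, so the remaining roots are the complex-conjugate pair λ ≈ -0.8192 ± 3.401i. Their product equals the constant term, so |λ|^2 ≈ 12.2376 and |λ| ≈ 3.4982.
Thus the eigenvalues (to 4 decimals) are 5.6384 (modulus 5.6384); -0.8192 ± 3.401i (modulus 3.4982). The spectral radius is the largest modulus: r(A) ≈ 5.6384. (Cross-check: r(A) ≤ ||A||_2 ≈ 9.2149; equality holds whenever A is normal, though it can also hold for some non-normal A.)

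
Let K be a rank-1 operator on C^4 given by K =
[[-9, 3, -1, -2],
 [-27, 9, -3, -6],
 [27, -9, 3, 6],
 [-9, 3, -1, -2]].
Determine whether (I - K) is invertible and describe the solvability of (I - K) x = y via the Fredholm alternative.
(I - K) is singular (det(I - K) = 0, i.e. 1 ∈ sigma(K)). (I - K) x = y is solvable iff y ⊥ ker((I - K)^*) = span{(-9, 3, -1, -2)}, i.e. iff -9y_1 + 3y_2 - y_3 - 2y_4 = 0. When solvable, the solutions are x = y + c·(1, 3, -3, 1), c arbitrary (ker(I - K) = span{(1, 3, -3, 1)}, dimension 1).

K has rank 1, so it is an outer product K = u v^T: every row of K is a multiple of one row vector. Reading off the entries, u = (1, 3, -3, 1) and v = (-9, 3, -1, -2) (row i of K equals u_i·v^T). A rank-one matrix u v^T satisfies K u = u (v·u) and kills the (3)-dimensional subspace v^⊥, so its characteristic polynomial is lambda^3 (lambda - v·u) with v·u = tr K = 1. Hence the eigenvalues of I - K are 1 (multiplicity 3) and 1 - (1) = 0, so det(I - K) = 0. (Direct check: I - K =
[[10, -3, 1, 2],
 [27, -8, 3, 6],
 [-27, 9, -2, -6],
 [9, -3, 1, 3]]
has determinant 0.) So 1 is an eigenvalue of K and (I - K) is not invertible. The finite-dimensional Fredholm alternative says: either (I - K) is invertible, or ker(I - K) ≠ {0} and then range(I - K) = ker((I - K)^*)^⊥, with dim ker(I - K) = dim ker((I - K)^*). We are in the second case, so we need both kernels. Kernel of I - K: (I - K) u = u - u (v·u) = u - u = 0, so ker(I - K) = span{u} = span{(1, 3, -3, 1)} (it is exactly 1-dimensional because rank(I - K) = 3). Kernel of the adjoint: K is real, so (I - K)^* = I - K^T = I - v u^T, and (I - v u^T) v = v - v (u·v) = 0; hence ker((I - K)^*) = span{v} = span{(-9, 3, -1, -2)}. Therefore (I - K) x = y is solvable iff <y, v> = 0, i.e. iff -9y_1 + 3y_2 - y_3 - 2y_4 = 0. When this holds, K y = u (v·y) = 0, so (I - K) y = y and x = y is a particular solution; the full solution set is the line x = y + c·u = y + c·(1, 3, -3, 1), c ∈ C.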